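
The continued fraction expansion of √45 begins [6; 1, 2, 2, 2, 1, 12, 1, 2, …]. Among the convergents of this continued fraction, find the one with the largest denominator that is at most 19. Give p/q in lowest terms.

a_0 = 6: 6/1  (≤ bound)
a_1 = 1: 7/1  (≤ bound)
a_2 = 2: 20/3  (≤ bound)
a_3 = 2: 47/7  (≤ bound)
a_4 = 2: 114/17  (≤ bound)
a_5 = 1: 161/24  (> 19, stop)

114/17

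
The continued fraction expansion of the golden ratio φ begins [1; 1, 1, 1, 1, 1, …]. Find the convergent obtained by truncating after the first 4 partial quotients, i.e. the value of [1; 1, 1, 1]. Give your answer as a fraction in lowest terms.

5/3

Compute successive convergents:
a_0 = 1: 1/1
a_1 = 1: 2/1
a_2 = 1: 3/2
a_3 = 1: 5/3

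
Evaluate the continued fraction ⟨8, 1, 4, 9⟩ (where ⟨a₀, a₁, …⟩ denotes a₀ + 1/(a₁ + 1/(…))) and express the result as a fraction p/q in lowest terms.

405/46

Starting at the tail and folding back:
Start with 9.
4 + 1/(9/1) = 4 + 1/9 = 37/9
1 + 1/(37/9) = 1 + 9/37 = 46/37
8 + 1/(46/37) = 8 + 37/46 = 405/46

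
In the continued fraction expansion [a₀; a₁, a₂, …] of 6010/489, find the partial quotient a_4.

⌊6010/489⌋ = 12, remainder 142
⌊489/142⌋ = 3, remainder 63
⌊142/63⌋ = 2, remainder 16
⌊63/16⌋ = 3, remainder 15
⌊16/15⌋ = 1, remainder 1

1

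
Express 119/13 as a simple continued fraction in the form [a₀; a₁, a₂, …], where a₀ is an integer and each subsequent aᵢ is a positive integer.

⌊119/13⌋ = 9, remainder 2
⌊13/2⌋ = 6, remainder 1
⌊2/1⌋ = 2, remainder 0

[9; 6, 2]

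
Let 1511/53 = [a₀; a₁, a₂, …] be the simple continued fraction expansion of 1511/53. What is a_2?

Apply division with remainder until the remainder is 0:
1511 = 28·53 + 27, so a_0 = 28
53 = 1·27 + 26, so a_1 = 1
27 = 1·26 + 1, so a_2 = 1

1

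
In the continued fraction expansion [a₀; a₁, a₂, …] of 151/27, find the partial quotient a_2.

Run the Euclidean algorithm, recording each quotient:
⌊151/27⌋ = 5, remainder 16
⌊27/16⌋ = 1, remainder 11
⌊16/11⌋ = 1, remainder 5

1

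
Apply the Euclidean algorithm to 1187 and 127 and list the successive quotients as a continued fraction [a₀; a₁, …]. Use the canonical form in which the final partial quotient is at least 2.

[9; 2, 1, 7, 1, 4]

Repeatedly divide and take the remainder:
1187 = 9·127 + 44, so a_0 = 9
127 = 2·44 + 39, so a_1 = 2
44 = 1·39 + 5, so a_2 = 1
39 = 7·5 + 4, so a_3 = 7
5 = 1·4 + 1, so a_4 = 1
4 = 4·1 + 0, so a_5 = 4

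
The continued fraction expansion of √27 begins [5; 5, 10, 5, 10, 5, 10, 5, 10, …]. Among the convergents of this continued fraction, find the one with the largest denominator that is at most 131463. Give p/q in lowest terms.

List convergents until the denominator exceeds the bound:
a_0 = 5: 5/1  (≤ bound)
a_1 = 5: 26/5  (≤ bound)
a_2 = 10: 265/51  (≤ bound)
a_3 = 5: 1351/260  (≤ bound)
a_4 = 10: 13775/2651  (≤ bound)
a_5 = 5: 70226/13515  (≤ bound)
a_6 = 10: 716035/137801  (> 131463, stop)

70226/13515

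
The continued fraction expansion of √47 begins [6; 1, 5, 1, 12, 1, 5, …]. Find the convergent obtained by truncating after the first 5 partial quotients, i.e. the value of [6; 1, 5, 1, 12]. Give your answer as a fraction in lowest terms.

Start with 12.
1 + 1/(12/1) = 1 + 1/12 = 13/12
5 + 1/(13/12) = 5 + 12/13 = 77/13
1 + 1/(77/13) = 1 + 13/77 = 90/77
6 + 1/(90/77) = 6 + 77/90 = 617/90

617/90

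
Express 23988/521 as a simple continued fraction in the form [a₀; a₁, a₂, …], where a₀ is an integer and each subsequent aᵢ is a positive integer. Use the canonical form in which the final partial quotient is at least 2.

[46; 23, 1, 2, 7]

⌊23988/521⌋ = 46, remainder 22
⌊521/22⌋ = 23, remainder 15
⌊22/15⌋ = 1, remainder 7
⌊15/7⌋ = 2, remainder 1
⌊7/1⌋ = 7, remainder 0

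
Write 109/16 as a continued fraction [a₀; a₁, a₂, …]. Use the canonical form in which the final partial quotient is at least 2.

Repeatedly divide and take the remainder:
109 ÷ 16 → quotient 6, remainder 13
16 ÷ 13 → quotient 1, remainder 3
13 ÷ 3 → quotient 4, remainder 1
3 ÷ 1 → quotient 3, remainder 0

[6; 1, 4, 3]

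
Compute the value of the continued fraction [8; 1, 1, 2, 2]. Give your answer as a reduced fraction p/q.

Start with 2.
2 + 1/(2/1) = 2 + 1/2 = 5/2
1 + 1/(5/2) = 1 + 2/5 = 7/5
1 + 1/(7/5) = 1 + 5/7 = 12/7
8 + 1/(12/7) = 8 + 7/12 = 103/12

103/12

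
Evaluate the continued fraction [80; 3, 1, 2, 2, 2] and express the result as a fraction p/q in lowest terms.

5057/63

a_0 = 80: 80/1
a_1 = 3: 241/3
a_2 = 1: 321/4
a_3 = 2: 883/11
a_4 = 2: 2087/26
a_5 = 2: 5057/63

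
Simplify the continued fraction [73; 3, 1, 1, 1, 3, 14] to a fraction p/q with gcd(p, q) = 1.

Compute successive convergents:
a_0 = 73: 73/1
a_1 = 3: 220/3
a_2 = 1: 293/4
a_3 = 1: 513/7
a_4 = 1: 806/11
a_5 = 3: 2931/40
a_6 = 14: 41840/571

41840/571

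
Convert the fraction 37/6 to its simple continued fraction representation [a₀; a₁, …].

[6; 6]

37 ÷ 6 → quotient 6, remainder 1
6 ÷ 1 → quotient 6, remainder 0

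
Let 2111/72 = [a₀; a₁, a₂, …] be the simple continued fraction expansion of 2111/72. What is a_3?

1

2111 = 29·72 + 23, so a_0 = 29
72 = 3·23 + 3, so a_1 = 3
23 = 7·3 + 2, so a_2 = 7
3 = 1·2 + 1, so a_3 = 1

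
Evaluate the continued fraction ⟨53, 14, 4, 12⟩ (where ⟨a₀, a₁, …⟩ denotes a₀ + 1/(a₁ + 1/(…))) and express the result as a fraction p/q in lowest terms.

37043/698

Start with 12.
4 + 1/(12/1) = 4 + 1/12 = 49/12
14 + 1/(49/12) = 14 + 12/49 = 698/49
53 + 1/(698/49) = 53 + 49/698 = 37043/698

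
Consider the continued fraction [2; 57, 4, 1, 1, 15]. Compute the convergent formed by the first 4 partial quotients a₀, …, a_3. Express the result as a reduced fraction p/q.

577/286

Start with 1.
4 + 1/(1/1) = 4 + 1/1 = 5/1
57 + 1/(5/1) = 57 + 1/5 = 286/5
2 + 1/(286/5) = 2 + 5/286 = 577/286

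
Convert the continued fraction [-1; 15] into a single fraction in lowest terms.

a_0 = -1: -1/1
a_1 = 15: -14/15

-14/15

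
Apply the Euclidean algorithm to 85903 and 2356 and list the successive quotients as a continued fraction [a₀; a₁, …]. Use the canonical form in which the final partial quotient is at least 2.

85903 = 36·2356 + 1087, so a_0 = 36
2356 = 2·1087 + 182, so a_1 = 2
1087 = 5·182 + 177, so a_2 = 5
182 = 1·177 + 5, so a_3 = 1
177 = 35·5 + 2, so a_4 = 35
5 = 2·2 + 1, so a_5 = 2
2 = 2·1 + 0, so a_6 = 2

[36; 2, 5, 1, 35, 2, 2]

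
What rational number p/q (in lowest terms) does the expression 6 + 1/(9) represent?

Start with 9.
6 + 1/(9/1) = 6 + 1/9 = 55/9

55/9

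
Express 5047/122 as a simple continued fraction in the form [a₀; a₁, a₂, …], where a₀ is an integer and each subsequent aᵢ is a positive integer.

[41; 2, 1, 2, 2, 6]

Repeatedly divide and take the remainder:
⌊5047/122⌋ = 41, remainder 45
⌊122/45⌋ = 2, remainder 32
⌊45/32⌋ = 1, remainder 13
⌊32/13⌋ = 2, remainder 6
⌊13/6⌋ = 2, remainder 1
⌊6/1⌋ = 6, remainder 0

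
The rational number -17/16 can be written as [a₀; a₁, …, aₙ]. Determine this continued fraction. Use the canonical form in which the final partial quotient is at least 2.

⌊-17/16⌋ = -2, remainder 15
⌊16/15⌋ = 1, remainder 1
⌊15/1⌋ = 15, remainder 0

[-2; 1, 15]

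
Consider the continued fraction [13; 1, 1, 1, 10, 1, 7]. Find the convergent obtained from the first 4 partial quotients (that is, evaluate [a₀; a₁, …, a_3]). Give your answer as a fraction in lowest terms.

41/3

a_0 = 13: 13/1
a_1 = 1: 14/1
a_2 = 1: 27/2
a_3 = 1: 41/3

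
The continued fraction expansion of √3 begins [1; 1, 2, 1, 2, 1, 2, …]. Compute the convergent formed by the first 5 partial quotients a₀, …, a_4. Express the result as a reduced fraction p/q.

a_0 = 1: 1/1
a_1 = 1: 2/1
a_2 = 2: 5/3
a_3 = 1: 7/4
a_4 = 2: 19/11

19/11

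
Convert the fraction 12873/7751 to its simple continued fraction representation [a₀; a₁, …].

[1; 1, 1, 1, 18, 3, 45]

Repeatedly divide and take the remainder:
12873 = 1·7751 + 5122, so a_0 = 1
7751 = 1·5122 + 2629, so a_1 = 1
5122 = 1·2629 + 2493, so a_2 = 1
2629 = 1·2493 + 136, so a_3 = 1
2493 = 18·136 + 45, so a_4 = 18
136 = 3·45 + 1, so a_5 = 3
45 = 45·1 + 0, so a_6 = 45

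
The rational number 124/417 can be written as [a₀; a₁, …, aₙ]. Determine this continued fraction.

Run the Euclidean algorithm, recording each quotient:
124 = 0·417 + 124, so a_0 = 0
417 = 3·124 + 45, so a_1 = 3
124 = 2·45 + 34, so a_2 = 2
45 = 1·34 + 11, so a_3 = 1
34 = 3·11 + 1, so a_4 = 3
11 = 11·1 + 0, so a_5 = 11

[0; 3, 2, 1, 3, 11]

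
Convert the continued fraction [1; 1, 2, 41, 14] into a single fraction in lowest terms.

2903/1739

Collapse the nested fraction from the inside out:
Start with 14.
41 + 1/(14/1) = 41 + 1/14 = 575/14
2 + 1/(575/14) = 2 + 14/575 = 1164/575
1 + 1/(1164/575) = 1 + 575/1164 = 1739/1164
1 + 1/(1739/1164) = 1 + 1164/1739 = 2903/1739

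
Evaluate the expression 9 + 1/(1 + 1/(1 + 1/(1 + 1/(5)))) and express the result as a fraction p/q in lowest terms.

Starting at the tail and folding back:
Start with 5.
1 + 1/(5/1) = 1 + 1/5 = 6/5
1 + 1/(6/5) = 1 + 5/6 = 11/6
1 + 1/(11/6) = 1 + 6/11 = 17/11
9 + 1/(17/11) = 9 + 11/17 = 164/17

164/17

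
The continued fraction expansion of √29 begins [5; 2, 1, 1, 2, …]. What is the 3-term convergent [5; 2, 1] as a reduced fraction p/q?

16/3

Start with 1.
2 + 1/(1/1) = 2 + 1/1 = 3/1
5 + 1/(3/1) = 5 + 1/3 = 16/3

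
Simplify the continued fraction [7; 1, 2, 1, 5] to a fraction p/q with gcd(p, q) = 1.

Work from the innermost term outward:
Start with 5.
1 + 1/(5/1) = 1 + 1/5 = 6/5
2 + 1/(6/5) = 2 + 5/6 = 17/6
1 + 1/(17/6) = 1 + 6/17 = 23/17
7 + 1/(23/17) = 7 + 17/23 = 178/23

178/23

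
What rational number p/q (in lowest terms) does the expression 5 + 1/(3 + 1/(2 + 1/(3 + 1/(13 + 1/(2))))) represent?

Starting at the tail and folding back:
Start with 2.
13 + 1/(2/1) = 13 + 1/2 = 27/2
3 + 1/(27/2) = 3 + 2/27 = 83/27
2 + 1/(83/27) = 2 + 27/83 = 193/83
3 + 1/(193/83) = 3 + 83/193 = 662/193
5 + 1/(662/193) = 5 + 193/662 = 3503/662

3503/662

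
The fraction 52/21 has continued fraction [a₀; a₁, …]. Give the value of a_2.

52 ÷ 21 → quotient 2, remainder 10
21 ÷ 10 → quotient 2, remainder 1
10 ÷ 1 → quotient 10, remainder 0

10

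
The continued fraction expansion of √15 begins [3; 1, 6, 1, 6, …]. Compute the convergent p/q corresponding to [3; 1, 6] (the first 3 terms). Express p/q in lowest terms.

27/7

a_0 = 3: 3/1
a_1 = 1: 4/1
a_2 = 6: 27/7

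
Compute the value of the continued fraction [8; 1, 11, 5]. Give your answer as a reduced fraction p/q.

Work from the innermost term outward:
Start with 5.
11 + 1/(5/1) = 11 + 1/5 = 56/5
1 + 1/(56/5) = 1 + 5/56 = 61/56
8 + 1/(61/56) = 8 + 56/61 = 544/61

544/61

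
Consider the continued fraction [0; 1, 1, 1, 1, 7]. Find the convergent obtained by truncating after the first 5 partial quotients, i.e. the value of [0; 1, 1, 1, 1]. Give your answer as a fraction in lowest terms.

a_0 = 0: 0/1
a_1 = 1: 1/1
a_2 = 1: 1/2
a_3 = 1: 2/3
a_4 = 1: 3/5

3/5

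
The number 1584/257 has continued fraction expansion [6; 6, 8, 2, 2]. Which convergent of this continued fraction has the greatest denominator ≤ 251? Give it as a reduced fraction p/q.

List convergents until the denominator exceeds the bound:
a_0 = 6: 6/1  (≤ bound)
a_1 = 6: 37/6  (≤ bound)
a_2 = 8: 302/49  (≤ bound)
a_3 = 2: 641/104  (≤ bound)
a_4 = 2: 1584/257  (> 251, stop)

641/104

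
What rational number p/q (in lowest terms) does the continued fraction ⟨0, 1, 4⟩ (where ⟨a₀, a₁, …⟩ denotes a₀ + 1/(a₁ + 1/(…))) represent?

4/5

Build up convergents one term at a time:
a_0 = 0: 0/1
a_1 = 1: 1/1
a_2 = 4: 4/5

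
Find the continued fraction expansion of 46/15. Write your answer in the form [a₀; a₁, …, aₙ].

[3; 15]

Repeatedly divide and take the remainder:
46 ÷ 15 → quotient 3, remainder 1
15 ÷ 1 → quotient 15, remainder 0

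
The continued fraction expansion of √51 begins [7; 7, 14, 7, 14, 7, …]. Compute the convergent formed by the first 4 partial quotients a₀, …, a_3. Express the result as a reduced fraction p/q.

4999/700

Collapse the nested fraction from the inside out:
Start with 7.
14 + 1/(7/1) = 14 + 1/7 = 99/7
7 + 1/(99/7) = 7 + 7/99 = 700/99
7 + 1/(700/99) = 7 + 99/700 = 4999/700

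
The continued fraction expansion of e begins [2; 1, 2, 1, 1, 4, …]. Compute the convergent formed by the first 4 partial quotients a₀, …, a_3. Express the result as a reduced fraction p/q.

11/4

Starting at the tail and folding back:
Start with 1.
2 + 1/(1/1) = 2 + 1/1 = 3/1
1 + 1/(3/1) = 1 + 1/3 = 4/3
2 + 1/(4/3) = 2 + 3/4 = 11/4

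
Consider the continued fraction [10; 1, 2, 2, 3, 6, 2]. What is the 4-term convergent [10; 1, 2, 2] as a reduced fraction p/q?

Compute successive convergents:
a_0 = 10: 10/1
a_1 = 1: 11/1
a_2 = 2: 32/3
a_3 = 2: 75/7

75/7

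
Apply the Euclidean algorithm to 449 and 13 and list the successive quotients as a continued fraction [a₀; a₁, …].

[34; 1, 1, 6]

449 = 34·13 + 7, so a_0 = 34
13 = 1·7 + 6, so a_1 = 1
7 = 1·6 + 1, so a_2 = 1
6 = 6·1 + 0, so a_3 = 6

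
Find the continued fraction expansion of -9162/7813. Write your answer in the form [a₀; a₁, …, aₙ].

[-2; 1, 4, 1, 3, 1, 4, 56]

Run the Euclidean algorithm, recording each quotient:
-9162 = -2·7813 + 6464, so a_0 = -2
7813 = 1·6464 + 1349, so a_1 = 1
6464 = 4·1349 + 1068, so a_2 = 4
1349 = 1·1068 + 281, so a_3 = 1
1068 = 3·281 + 225, so a_4 = 3
281 = 1·225 + 56, so a_5 = 1
225 = 4·56 + 1, so a_6 = 4
56 = 56·1 + 0, so a_7 = 56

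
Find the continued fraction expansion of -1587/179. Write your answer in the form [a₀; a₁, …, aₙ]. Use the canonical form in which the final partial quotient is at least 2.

[-9; 7, 2, 5, 2]

Apply division with remainder until the remainder is 0:
⌊-1587/179⌋ = -9, remainder 24
⌊179/24⌋ = 7, remainder 11
⌊24/11⌋ = 2, remainder 2
⌊11/2⌋ = 5, remainder 1
⌊2/1⌋ = 2, remainder 0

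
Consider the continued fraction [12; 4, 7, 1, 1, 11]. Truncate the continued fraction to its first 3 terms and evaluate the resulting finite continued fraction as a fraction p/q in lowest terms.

355/29

Start with 7.
4 + 1/(7/1) = 4 + 1/7 = 29/7
12 + 1/(29/7) = 12 + 7/29 = 355/29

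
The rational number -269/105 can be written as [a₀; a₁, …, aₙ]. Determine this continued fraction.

[-3; 2, 3, 1, 1, 6]

⌊-269/105⌋ = -3, remainder 46
⌊105/46⌋ = 2, remainder 13
⌊46/13⌋ = 3, remainder 7
⌊13/7⌋ = 1, remainder 6
⌊7/6⌋ = 1, remainder 1
⌊6/1⌋ = 6, remainder 0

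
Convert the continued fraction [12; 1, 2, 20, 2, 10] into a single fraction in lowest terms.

Starting at the tail and folding back:
Start with 10.
2 + 1/(10/1) = 2 + 1/10 = 21/10
20 + 1/(21/10) = 20 + 10/21 = 430/21
2 + 1/(430/21) = 2 + 21/430 = 881/430
1 + 1/(881/430) = 1 + 430/881 = 1311/881
12 + 1/(1311/881) = 12 + 881/1311 = 16613/1311

16613/1311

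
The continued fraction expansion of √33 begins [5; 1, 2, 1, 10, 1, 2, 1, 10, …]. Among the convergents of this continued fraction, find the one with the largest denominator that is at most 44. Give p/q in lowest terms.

a_0 = 5: 5/1  (≤ bound)
a_1 = 1: 6/1  (≤ bound)
a_2 = 2: 17/3  (≤ bound)
a_3 = 1: 23/4  (≤ bound)
a_4 = 10: 247/43  (≤ bound)
a_5 = 1: 270/47  (> 44, stop)

247/43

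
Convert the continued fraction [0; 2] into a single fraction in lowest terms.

Build up convergents one term at a time:
a_0 = 0: 0/1
a_1 = 2: 1/2

1/2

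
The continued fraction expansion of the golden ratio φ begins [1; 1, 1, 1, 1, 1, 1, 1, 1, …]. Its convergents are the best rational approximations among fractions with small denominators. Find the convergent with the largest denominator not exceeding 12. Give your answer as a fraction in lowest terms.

a_0 = 1: 1/1  (≤ bound)
a_1 = 1: 2/1  (≤ bound)
a_2 = 1: 3/2  (≤ bound)
a_3 = 1: 5/3  (≤ bound)
a_4 = 1: 8/5  (≤ bound)
a_5 = 1: 13/8  (≤ bound)
a_6 = 1: 21/13  (> 12, stop)

13/8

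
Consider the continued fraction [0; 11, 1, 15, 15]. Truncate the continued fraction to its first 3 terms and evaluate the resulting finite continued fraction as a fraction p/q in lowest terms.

1/12

Start with 1.
11 + 1/(1/1) = 11 + 1/1 = 12/1
0 + 1/(12/1) = 0 + 1/12 = 1/12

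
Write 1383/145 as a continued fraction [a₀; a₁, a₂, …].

1383 ÷ 145 → quotient 9, remainder 78
145 ÷ 78 → quotient 1, remainder 67
78 ÷ 67 → quotient 1, remainder 11
67 ÷ 11 → quotient 6, remainder 1
11 ÷ 1 → quotient 11, remainder 0

[9; 1, 1, 6, 11]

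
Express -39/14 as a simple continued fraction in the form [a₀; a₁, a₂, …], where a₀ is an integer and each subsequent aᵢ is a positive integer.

Apply division with remainder until the remainder is 0:
-39 ÷ 14 → quotient -3, remainder 3
14 ÷ 3 → quotient 4, remainder 2
3 ÷ 2 → quotient 1, remainder 1
2 ÷ 1 → quotient 2, remainder 0

[-3; 4, 1, 2]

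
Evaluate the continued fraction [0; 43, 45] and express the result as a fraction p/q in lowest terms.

45/1936

Collapse the nested fraction from the inside out:
Start with 45.
43 + 1/(45/1) = 43 + 1/45 = 1936/45
0 + 1/(1936/45) = 0 + 45/1936 = 45/1936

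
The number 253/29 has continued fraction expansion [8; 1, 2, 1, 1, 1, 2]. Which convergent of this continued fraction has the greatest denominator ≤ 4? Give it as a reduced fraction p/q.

35/4

a_0 = 8: 8/1  (≤ bound)
a_1 = 1: 9/1  (≤ bound)
a_2 = 2: 26/3  (≤ bound)
a_3 = 1: 35/4  (≤ bound)
a_4 = 1: 61/7  (> 4, stop)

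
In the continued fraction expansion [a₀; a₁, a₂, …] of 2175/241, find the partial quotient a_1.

⌊2175/241⌋ = 9, remainder 6
⌊241/6⌋ = 40, remainder 1

40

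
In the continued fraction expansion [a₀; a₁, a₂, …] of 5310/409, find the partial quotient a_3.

2

5310 = 12·409 + 402, so a_0 = 12
409 = 1·402 + 7, so a_1 = 1
402 = 57·7 + 3, so a_2 = 57
7 = 2·3 + 1, so a_3 = 2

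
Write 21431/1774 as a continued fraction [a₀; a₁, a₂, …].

21431 ÷ 1774 → quotient 12, remainder 143
1774 ÷ 143 → quotient 12, remainder 58
143 ÷ 58 → quotient 2, remainder 27
58 ÷ 27 → quotient 2, remainder 4
27 ÷ 4 → quotient 6, remainder 3
4 ÷ 3 → quotient 1, remainder 1
3 ÷ 1 → quotient 3, remainder 0

[12; 12, 2, 2, 6, 1, 3]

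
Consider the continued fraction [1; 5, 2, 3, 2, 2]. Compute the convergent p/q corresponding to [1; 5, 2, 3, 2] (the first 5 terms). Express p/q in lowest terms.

103/87

Work from the innermost term outward:
Start with 2.
3 + 1/(2/1) = 3 + 1/2 = 7/2
2 + 1/(7/2) = 2 + 2/7 = 16/7
5 + 1/(16/7) = 5 + 7/16 = 87/16
1 + 1/(87/16) = 1 + 16/87 = 103/87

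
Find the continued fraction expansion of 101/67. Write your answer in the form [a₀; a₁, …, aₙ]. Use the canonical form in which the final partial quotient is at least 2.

101 ÷ 67 → quotient 1, remainder 34
67 ÷ 34 → quotient 1, remainder 33
34 ÷ 33 → quotient 1, remainder 1
33 ÷ 1 → quotient 33, remainder 0

[1; 1, 1, 33]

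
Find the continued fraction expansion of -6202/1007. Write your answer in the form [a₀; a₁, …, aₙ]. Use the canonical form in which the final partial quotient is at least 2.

[-7; 1, 5, 3, 2, 2, 9]

⌊-6202/1007⌋ = -7, remainder 847
⌊1007/847⌋ = 1, remainder 160
⌊847/160⌋ = 5, remainder 47
⌊160/47⌋ = 3, remainder 19
⌊47/19⌋ = 2, remainder 9
⌊19/9⌋ = 2, remainder 1
⌊9/1⌋ = 9, remainder 0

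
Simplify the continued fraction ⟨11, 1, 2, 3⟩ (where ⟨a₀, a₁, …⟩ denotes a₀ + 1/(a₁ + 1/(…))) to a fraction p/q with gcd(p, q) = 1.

117/10

a_0 = 11: 11/1
a_1 = 1: 12/1
a_2 = 2: 35/3
a_3 = 3: 117/10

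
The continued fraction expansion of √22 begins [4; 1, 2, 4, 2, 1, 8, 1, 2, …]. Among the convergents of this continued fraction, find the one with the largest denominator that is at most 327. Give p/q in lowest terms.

197/42

List convergents until the denominator exceeds the bound:
a_0 = 4: 4/1  (≤ bound)
a_1 = 1: 5/1  (≤ bound)
a_2 = 2: 14/3  (≤ bound)
a_3 = 4: 61/13  (≤ bound)
a_4 = 2: 136/29  (≤ bound)
a_5 = 1: 197/42  (≤ bound)
a_6 = 8: 1712/365  (> 327, stop)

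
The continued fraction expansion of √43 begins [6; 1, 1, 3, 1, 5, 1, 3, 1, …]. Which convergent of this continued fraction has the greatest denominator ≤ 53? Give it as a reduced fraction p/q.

a_0 = 6: 6/1  (≤ bound)
a_1 = 1: 7/1  (≤ bound)
a_2 = 1: 13/2  (≤ bound)
a_3 = 3: 46/7  (≤ bound)
a_4 = 1: 59/9  (≤ bound)
a_5 = 5: 341/52  (≤ bound)
a_6 = 1: 400/61  (> 53, stop)

341/52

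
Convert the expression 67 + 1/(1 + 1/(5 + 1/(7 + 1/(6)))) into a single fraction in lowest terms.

17909/264

a_0 = 67: 67/1
a_1 = 1: 68/1
a_2 = 5: 407/6
a_3 = 7: 2917/43
a_4 = 6: 17909/264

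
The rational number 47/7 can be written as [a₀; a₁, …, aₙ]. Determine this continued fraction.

Apply division with remainder until the remainder is 0:
47 = 6·7 + 5, so a_0 = 6
7 = 1·5 + 2, so a_1 = 1
5 = 2·2 + 1, so a_2 = 2
2 = 2·1 + 0, so a_3 = 2

[6; 1, 2, 2]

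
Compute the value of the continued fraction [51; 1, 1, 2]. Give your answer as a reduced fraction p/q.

258/5

Start with 2.
1 + 1/(2/1) = 1 + 1/2 = 3/2
1 + 1/(3/2) = 1 + 2/3 = 5/3
51 + 1/(5/3) = 51 + 3/5 = 258/5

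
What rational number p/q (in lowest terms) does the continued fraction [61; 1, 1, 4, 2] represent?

1231/20

a_0 = 61: 61/1
a_1 = 1: 62/1
a_2 = 1: 123/2
a_3 = 4: 554/9
a_4 = 2: 1231/20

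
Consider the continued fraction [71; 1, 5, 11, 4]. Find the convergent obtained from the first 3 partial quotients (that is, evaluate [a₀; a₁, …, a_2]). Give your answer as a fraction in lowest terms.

a_0 = 71: 71/1
a_1 = 1: 72/1
a_2 = 5: 431/6

431/6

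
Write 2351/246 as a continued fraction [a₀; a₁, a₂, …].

[9; 1, 1, 3, 1, 8, 3]

Apply division with remainder until the remainder is 0:
2351 = 9·246 + 137, so a_0 = 9
246 = 1·137 + 109, so a_1 = 1
137 = 1·109 + 28, so a_2 = 1
109 = 3·28 + 25, so a_3 = 3
28 = 1·25 + 3, so a_4 = 1
25 = 8·3 + 1, so a_5 = 8
3 = 3·1 + 0, so a_6 = 3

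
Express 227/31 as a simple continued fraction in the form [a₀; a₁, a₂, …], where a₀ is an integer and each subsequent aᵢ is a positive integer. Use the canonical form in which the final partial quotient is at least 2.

[7; 3, 10]

Apply division with remainder until the remainder is 0:
227 = 7·31 + 10, so a_0 = 7
31 = 3·10 + 1, so a_1 = 3
10 = 10·1 + 0, so a_2 = 10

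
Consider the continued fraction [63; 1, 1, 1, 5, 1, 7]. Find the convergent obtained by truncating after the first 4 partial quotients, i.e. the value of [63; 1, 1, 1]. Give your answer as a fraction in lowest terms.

191/3

Starting at the tail and folding back:
Start with 1.
1 + 1/(1/1) = 1 + 1/1 = 2/1
1 + 1/(2/1) = 1 + 1/2 = 3/2
63 + 1/(3/2) = 63 + 2/3 = 191/3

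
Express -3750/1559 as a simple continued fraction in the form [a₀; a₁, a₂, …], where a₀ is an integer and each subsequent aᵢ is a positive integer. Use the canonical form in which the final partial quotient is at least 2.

Run the Euclidean algorithm, recording each quotient:
-3750 ÷ 1559 → quotient -3, remainder 927
1559 ÷ 927 → quotient 1, remainder 632
927 ÷ 632 → quotient 1, remainder 295
632 ÷ 295 → quotient 2, remainder 42
295 ÷ 42 → quotient 7, remainder 1
42 ÷ 1 → quotient 42, remainder 0

[-3; 1, 1, 2, 7, 42]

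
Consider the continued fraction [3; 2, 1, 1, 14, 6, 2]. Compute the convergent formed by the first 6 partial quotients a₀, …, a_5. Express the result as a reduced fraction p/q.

Start with 6.
14 + 1/(6/1) = 14 + 1/6 = 85/6
1 + 1/(85/6) = 1 + 6/85 = 91/85
1 + 1/(91/85) = 1 + 85/91 = 176/91
2 + 1/(176/91) = 2 + 91/176 = 443/176
3 + 1/(443/176) = 3 + 176/443 = 1505/443

1505/443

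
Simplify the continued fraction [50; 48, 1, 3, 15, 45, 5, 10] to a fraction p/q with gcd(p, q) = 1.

a_0 = 50: 50/1
a_1 = 48: 2401/48
a_2 = 1: 2451/49
a_3 = 3: 9754/195
a_4 = 15: 148761/2974
a_5 = 45: 6703999/134025
a_6 = 5: 33668756/673099
a_7 = 10: 343391559/6865015

343391559/6865015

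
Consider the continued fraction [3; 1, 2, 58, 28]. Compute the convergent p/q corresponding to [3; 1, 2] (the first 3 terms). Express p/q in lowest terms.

11/3

Start with 2.
1 + 1/(2/1) = 1 + 1/2 = 3/2
3 + 1/(3/2) = 3 + 2/3 = 11/3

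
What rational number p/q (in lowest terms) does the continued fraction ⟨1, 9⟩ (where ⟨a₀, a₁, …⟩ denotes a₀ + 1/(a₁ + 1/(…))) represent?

10/9

a_0 = 1: 1/1
a_1 = 9: 10/9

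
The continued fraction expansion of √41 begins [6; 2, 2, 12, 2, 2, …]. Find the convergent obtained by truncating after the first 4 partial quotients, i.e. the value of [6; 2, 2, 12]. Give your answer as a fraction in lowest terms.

Start with 12.
2 + 1/(12/1) = 2 + 1/12 = 25/12
2 + 1/(25/12) = 2 + 12/25 = 62/25
6 + 1/(62/25) = 6 + 25/62 = 397/62

397/62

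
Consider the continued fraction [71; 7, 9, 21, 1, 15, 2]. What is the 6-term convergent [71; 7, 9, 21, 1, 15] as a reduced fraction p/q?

1606071/22576

Build up convergents one term at a time:
a_0 = 71: 71/1
a_1 = 7: 498/7
a_2 = 9: 4553/64
a_3 = 21: 96111/1351
a_4 = 1: 100664/1415
a_5 = 15: 1606071/22576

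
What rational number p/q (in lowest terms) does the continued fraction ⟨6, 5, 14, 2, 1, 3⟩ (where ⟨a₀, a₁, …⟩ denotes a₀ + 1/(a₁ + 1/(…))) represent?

4964/801

Work from the innermost term outward:
Start with 3.
1 + 1/(3/1) = 1 + 1/3 = 4/3
2 + 1/(4/3) = 2 + 3/4 = 11/4
14 + 1/(11/4) = 14 + 4/11 = 158/11
5 + 1/(158/11) = 5 + 11/158 = 801/158
6 + 1/(801/158) = 6 + 158/801 = 4964/801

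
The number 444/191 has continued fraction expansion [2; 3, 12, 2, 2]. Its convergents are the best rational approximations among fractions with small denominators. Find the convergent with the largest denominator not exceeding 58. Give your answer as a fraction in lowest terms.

86/37

a_0 = 2: 2/1  (≤ bound)
a_1 = 3: 7/3  (≤ bound)
a_2 = 12: 86/37  (≤ bound)
a_3 = 2: 179/77  (> 58, stop)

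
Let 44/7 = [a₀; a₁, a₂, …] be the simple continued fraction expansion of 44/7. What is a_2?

Repeatedly divide and take the remainder:
44 ÷ 7 → quotient 6, remainder 2
7 ÷ 2 → quotient 3, remainder 1
2 ÷ 1 → quotient 2, remainder 0

2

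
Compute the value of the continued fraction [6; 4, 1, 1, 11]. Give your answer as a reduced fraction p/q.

a_0 = 6: 6/1
a_1 = 4: 25/4
a_2 = 1: 31/5
a_3 = 1: 56/9
a_4 = 11: 647/104

647/104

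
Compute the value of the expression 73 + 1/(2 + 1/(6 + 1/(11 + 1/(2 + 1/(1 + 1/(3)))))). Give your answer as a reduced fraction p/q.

Build up convergents one term at a time:
a_0 = 73: 73/1
a_1 = 2: 147/2
a_2 = 6: 955/13
a_3 = 11: 10652/145
a_4 = 2: 22259/303
a_5 = 1: 32911/448
a_6 = 3: 120992/1647

120992/1647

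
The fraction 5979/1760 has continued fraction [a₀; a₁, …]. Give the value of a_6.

12

Repeatedly divide and take the remainder:
5979 = 3·1760 + 699, so a_0 = 3
1760 = 2·699 + 362, so a_1 = 2
699 = 1·362 + 337, so a_2 = 1
362 = 1·337 + 25, so a_3 = 1
337 = 13·25 + 12, so a_4 = 13
25 = 2·12 + 1, so a_5 = 2
12 = 12·1 + 0, so a_6 = 12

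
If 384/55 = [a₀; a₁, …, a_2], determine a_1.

Repeatedly divide and take the remainder:
⌊384/55⌋ = 6, remainder 54
⌊55/54⌋ = 1, remainder 1

1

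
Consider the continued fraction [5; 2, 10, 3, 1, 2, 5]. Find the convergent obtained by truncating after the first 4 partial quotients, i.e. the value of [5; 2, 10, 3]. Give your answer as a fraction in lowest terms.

a_0 = 5: 5/1
a_1 = 2: 11/2
a_2 = 10: 115/21
a_3 = 3: 356/65

356/65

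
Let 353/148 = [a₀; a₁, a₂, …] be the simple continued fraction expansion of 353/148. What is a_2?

1

⌊353/148⌋ = 2, remainder 57
⌊148/57⌋ = 2, remainder 34
⌊57/34⌋ = 1, remainder 23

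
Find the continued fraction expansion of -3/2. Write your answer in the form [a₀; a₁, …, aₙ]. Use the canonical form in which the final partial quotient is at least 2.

[-2; 2]

Repeatedly divide and take the remainder:
-3 = -2·2 + 1, so a_0 = -2
2 = 2·1 + 0, so a_1 = 2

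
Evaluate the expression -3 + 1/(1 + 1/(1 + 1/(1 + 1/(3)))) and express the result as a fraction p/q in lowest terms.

a_0 = -3: -3/1
a_1 = 1: -2/1
a_2 = 1: -5/2
a_3 = 1: -7/3
a_4 = 3: -26/11

-26/11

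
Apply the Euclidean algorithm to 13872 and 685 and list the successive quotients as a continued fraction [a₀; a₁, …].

[20; 3, 1, 56, 3]

13872 = 20·685 + 172, so a_0 = 20
685 = 3·172 + 169, so a_1 = 3
172 = 1·169 + 3, so a_2 = 1
169 = 56·3 + 1, so a_3 = 56
3 = 3·1 + 0, so a_4 = 3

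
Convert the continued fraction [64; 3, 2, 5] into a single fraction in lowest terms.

2443/38

Start with 5.
2 + 1/(5/1) = 2 + 1/5 = 11/5
3 + 1/(11/5) = 3 + 5/11 = 38/11
64 + 1/(38/11) = 64 + 11/38 = 2443/38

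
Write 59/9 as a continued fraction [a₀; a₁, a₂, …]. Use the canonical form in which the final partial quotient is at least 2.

[6; 1, 1, 4]

⌊59/9⌋ = 6, remainder 5
⌊9/5⌋ = 1, remainder 4
⌊5/4⌋ = 1, remainder 1
⌊4/1⌋ = 4, remainder 0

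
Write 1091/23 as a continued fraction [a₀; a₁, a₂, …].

[47; 2, 3, 3]

⌊1091/23⌋ = 47, remainder 10
⌊23/10⌋ = 2, remainder 3
⌊10/3⌋ = 3, remainder 1
⌊3/1⌋ = 3, remainder 0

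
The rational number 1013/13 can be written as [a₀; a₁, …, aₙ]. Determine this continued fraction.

[77; 1, 12]

1013 = 77·13 + 12, so a_0 = 77
13 = 1·12 + 1, so a_1 = 1
12 = 12·1 + 0, so a_2 = 12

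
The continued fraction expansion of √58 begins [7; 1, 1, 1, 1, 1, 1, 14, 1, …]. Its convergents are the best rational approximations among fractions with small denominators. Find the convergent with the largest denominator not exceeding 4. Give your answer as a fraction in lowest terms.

23/3

a_0 = 7: 7/1  (≤ bound)
a_1 = 1: 8/1  (≤ bound)
a_2 = 1: 15/2  (≤ bound)
a_3 = 1: 23/3  (≤ bound)
a_4 = 1: 38/5  (> 4, stop)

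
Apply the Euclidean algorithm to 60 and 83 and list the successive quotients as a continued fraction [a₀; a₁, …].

[0; 1, 2, 1, 1, 1, 1, 4]

⌊60/83⌋ = 0, remainder 60
⌊83/60⌋ = 1, remainder 23
⌊60/23⌋ = 2, remainder 14
⌊23/14⌋ = 1, remainder 9
⌊14/9⌋ = 1, remainder 5
⌊9/5⌋ = 1, remainder 4
⌊5/4⌋ = 1, remainder 1
⌊4/1⌋ = 4, remainder 0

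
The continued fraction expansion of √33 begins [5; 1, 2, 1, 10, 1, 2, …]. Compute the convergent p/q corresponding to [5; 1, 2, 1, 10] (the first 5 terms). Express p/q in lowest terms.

Use the convergent recurrence hₖ = aₖ·hₖ₋₁ + hₖ₋₂ (and likewise for the denominators kₖ):
a_0 = 5: 5/1
a_1 = 1: 6/1
a_2 = 2: 17/3
a_3 = 1: 23/4
a_4 = 10: 247/43

247/43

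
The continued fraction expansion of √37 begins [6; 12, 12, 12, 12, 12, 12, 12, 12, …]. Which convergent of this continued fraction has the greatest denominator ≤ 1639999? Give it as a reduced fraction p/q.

1555849/255780

List convergents until the denominator exceeds the bound:
a_0 = 6: 6/1  (≤ bound)
a_1 = 12: 73/12  (≤ bound)
a_2 = 12: 882/145  (≤ bound)
a_3 = 12: 10657/1752  (≤ bound)
a_4 = 12: 128766/21169  (≤ bound)
a_5 = 12: 1555849/255780  (≤ bound)
a_6 = 12: 18798954/3090529  (> 1639999, stop)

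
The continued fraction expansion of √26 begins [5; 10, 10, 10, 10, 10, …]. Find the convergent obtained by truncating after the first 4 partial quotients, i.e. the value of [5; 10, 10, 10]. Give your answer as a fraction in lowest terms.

Compute successive convergents:
a_0 = 5: 5/1
a_1 = 10: 51/10
a_2 = 10: 515/101
a_3 = 10: 5201/1020

5201/1020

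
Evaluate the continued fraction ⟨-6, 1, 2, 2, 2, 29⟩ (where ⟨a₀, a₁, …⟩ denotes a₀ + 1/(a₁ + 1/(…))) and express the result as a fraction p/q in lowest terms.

Start with 29.
2 + 1/(29/1) = 2 + 1/29 = 59/29
2 + 1/(59/29) = 2 + 29/59 = 147/59
2 + 1/(147/59) = 2 + 59/147 = 353/147
1 + 1/(353/147) = 1 + 147/353 = 500/353
-6 + 1/(500/353) = -6 + 353/500 = -2647/500

-2647/500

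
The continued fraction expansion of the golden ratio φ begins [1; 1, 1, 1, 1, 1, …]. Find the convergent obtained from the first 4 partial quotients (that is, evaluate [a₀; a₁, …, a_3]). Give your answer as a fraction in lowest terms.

5/3

Use the convergent recurrence hₖ = aₖ·hₖ₋₁ + hₖ₋₂ (and likewise for the denominators kₖ):
a_0 = 1: 1/1
a_1 = 1: 2/1
a_2 = 1: 3/2
a_3 = 1: 5/3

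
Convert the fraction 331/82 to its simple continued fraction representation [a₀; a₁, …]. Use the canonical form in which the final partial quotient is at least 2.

[4; 27, 3]

⌊331/82⌋ = 4, remainder 3
⌊82/3⌋ = 27, remainder 1
⌊3/1⌋ = 3, remainder 0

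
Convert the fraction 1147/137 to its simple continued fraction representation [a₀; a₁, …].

1147 ÷ 137 → quotient 8, remainder 51
137 ÷ 51 → quotient 2, remainder 35
51 ÷ 35 → quotient 1, remainder 16
35 ÷ 16 → quotient 2, remainder 3
16 ÷ 3 → quotient 5, remainder 1
3 ÷ 1 → quotient 3, remainder 0

[8; 2, 1, 2, 5, 3]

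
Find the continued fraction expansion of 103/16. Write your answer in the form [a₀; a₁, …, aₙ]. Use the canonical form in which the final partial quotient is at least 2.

103 = 6·16 + 7, so a_0 = 6
16 = 2·7 + 2, so a_1 = 2
7 = 3·2 + 1, so a_2 = 3
2 = 2·1 + 0, so a_3 = 2

[6; 2, 3, 2]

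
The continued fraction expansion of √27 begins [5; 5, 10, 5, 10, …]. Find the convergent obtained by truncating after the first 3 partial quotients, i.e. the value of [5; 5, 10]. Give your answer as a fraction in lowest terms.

Build up convergents one term at a time:
a_0 = 5: 5/1
a_1 = 5: 26/5
a_2 = 10: 265/51

265/51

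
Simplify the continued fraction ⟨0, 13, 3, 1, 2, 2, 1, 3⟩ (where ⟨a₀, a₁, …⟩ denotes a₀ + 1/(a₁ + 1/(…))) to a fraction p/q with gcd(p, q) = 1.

Start with 3.
1 + 1/(3/1) = 1 + 1/3 = 4/3
2 + 1/(4/3) = 2 + 3/4 = 11/4
2 + 1/(11/4) = 2 + 4/11 = 26/11
1 + 1/(26/11) = 1 + 11/26 = 37/26
3 + 1/(37/26) = 3 + 26/37 = 137/37
13 + 1/(137/37) = 13 + 37/137 = 1818/137
0 + 1/(1818/137) = 0 + 137/1818 = 137/1818

137/1818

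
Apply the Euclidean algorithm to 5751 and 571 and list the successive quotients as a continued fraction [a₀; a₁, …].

5751 = 10·571 + 41, so a_0 = 10
571 = 13·41 + 38, so a_1 = 13
41 = 1·38 + 3, so a_2 = 1
38 = 12·3 + 2, so a_3 = 12
3 = 1·2 + 1, so a_4 = 1
2 = 2·1 + 0, so a_5 = 2

[10; 13, 1, 12, 1, 2]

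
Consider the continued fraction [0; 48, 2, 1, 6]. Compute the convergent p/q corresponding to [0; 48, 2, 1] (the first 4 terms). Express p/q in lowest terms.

Start with 1.
2 + 1/(1/1) = 2 + 1/1 = 3/1
48 + 1/(3/1) = 48 + 1/3 = 145/3
0 + 1/(145/3) = 0 + 3/145 = 3/145

3/145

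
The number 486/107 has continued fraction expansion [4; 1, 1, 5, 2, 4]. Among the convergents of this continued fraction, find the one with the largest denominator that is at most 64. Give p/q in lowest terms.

a_0 = 4: 4/1  (≤ bound)
a_1 = 1: 5/1  (≤ bound)
a_2 = 1: 9/2  (≤ bound)
a_3 = 5: 50/11  (≤ bound)
a_4 = 2: 109/24  (≤ bound)
a_5 = 4: 486/107  (> 64, stop)

109/24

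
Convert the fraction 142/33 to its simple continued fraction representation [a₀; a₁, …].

142 = 4·33 + 10, so a_0 = 4
33 = 3·10 + 3, so a_1 = 3
10 = 3·3 + 1, so a_2 = 3
3 = 3·1 + 0, so a_3 = 3

[4; 3, 3, 3]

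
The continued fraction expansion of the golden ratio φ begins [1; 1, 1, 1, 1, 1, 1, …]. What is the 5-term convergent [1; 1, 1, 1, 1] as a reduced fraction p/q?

8/5

Start with 1.
1 + 1/(1/1) = 1 + 1/1 = 2/1
1 + 1/(2/1) = 1 + 1/2 = 3/2
1 + 1/(3/2) = 1 + 2/3 = 5/3
1 + 1/(5/3) = 1 + 3/5 = 8/5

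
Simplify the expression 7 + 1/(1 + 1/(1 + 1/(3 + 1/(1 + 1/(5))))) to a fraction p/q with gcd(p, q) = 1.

393/52

Collapse the nested fraction from the inside out:
Start with 5.
1 + 1/(5/1) = 1 + 1/5 = 6/5
3 + 1/(6/5) = 3 + 5/6 = 23/6
1 + 1/(23/6) = 1 + 6/23 = 29/23
1 + 1/(29/23) = 1 + 23/29 = 52/29
7 + 1/(52/29) = 7 + 29/52 = 393/52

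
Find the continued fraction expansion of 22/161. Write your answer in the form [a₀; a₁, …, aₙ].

22 ÷ 161 → quotient 0, remainder 22
161 ÷ 22 → quotient 7, remainder 7
22 ÷ 7 → quotient 3, remainder 1
7 ÷ 1 → quotient 7, remainder 0

[0; 7, 3, 7]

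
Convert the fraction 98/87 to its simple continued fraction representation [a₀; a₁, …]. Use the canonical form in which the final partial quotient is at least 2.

[1; 7, 1, 10]

98 ÷ 87 → quotient 1, remainder 11
87 ÷ 11 → quotient 7, remainder 10
11 ÷ 10 → quotient 1, remainder 1
10 ÷ 1 → quotient 10, remainder 0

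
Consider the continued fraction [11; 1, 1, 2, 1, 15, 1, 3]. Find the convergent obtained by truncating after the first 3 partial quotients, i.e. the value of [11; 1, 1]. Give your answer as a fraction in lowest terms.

23/2

Build up convergents one term at a time:
a_0 = 11: 11/1
a_1 = 1: 12/1
a_2 = 1: 23/2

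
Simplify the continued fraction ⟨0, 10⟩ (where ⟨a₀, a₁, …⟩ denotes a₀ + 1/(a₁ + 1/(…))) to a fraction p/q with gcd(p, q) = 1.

1/10

Compute successive convergents:
a_0 = 0: 0/1
a_1 = 10: 1/10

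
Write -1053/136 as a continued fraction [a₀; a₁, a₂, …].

-1053 ÷ 136 → quotient -8, remainder 35
136 ÷ 35 → quotient 3, remainder 31
35 ÷ 31 → quotient 1, remainder 4
31 ÷ 4 → quotient 7, remainder 3
4 ÷ 3 → quotient 1, remainder 1
3 ÷ 1 → quotient 3, remainder 0

[-8; 3, 1, 7, 1, 3]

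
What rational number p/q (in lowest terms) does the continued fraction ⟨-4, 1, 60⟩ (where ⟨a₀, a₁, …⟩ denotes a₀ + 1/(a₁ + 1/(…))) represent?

Collapse the nested fraction from the inside out:
Start with 60.
1 + 1/(60/1) = 1 + 1/60 = 61/60
-4 + 1/(61/60) = -4 + 60/61 = -184/61

-184/61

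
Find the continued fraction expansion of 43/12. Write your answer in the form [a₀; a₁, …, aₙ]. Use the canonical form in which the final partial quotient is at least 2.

43 = 3·12 + 7, so a_0 = 3
12 = 1·7 + 5, so a_1 = 1
7 = 1·5 + 2, so a_2 = 1
5 = 2·2 + 1, so a_3 = 2
2 = 2·1 + 0, so a_4 = 2

[3; 1, 1, 2, 2]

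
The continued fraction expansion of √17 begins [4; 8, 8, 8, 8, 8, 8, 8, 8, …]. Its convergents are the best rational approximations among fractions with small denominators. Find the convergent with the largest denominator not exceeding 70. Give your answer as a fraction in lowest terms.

List convergents until the denominator exceeds the bound:
a_0 = 4: 4/1  (≤ bound)
a_1 = 8: 33/8  (≤ bound)
a_2 = 8: 268/65  (≤ bound)
a_3 = 8: 2177/528  (> 70, stop)

268/65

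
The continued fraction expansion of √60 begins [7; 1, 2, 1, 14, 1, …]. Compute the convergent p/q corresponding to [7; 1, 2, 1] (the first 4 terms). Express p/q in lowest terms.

Work from the innermost term outward:
Start with 1.
2 + 1/(1/1) = 2 + 1/1 = 3/1
1 + 1/(3/1) = 1 + 1/3 = 4/3
7 + 1/(4/3) = 7 + 3/4 = 31/4

31/4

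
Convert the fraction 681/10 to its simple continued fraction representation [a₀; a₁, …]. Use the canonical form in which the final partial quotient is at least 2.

[68; 10]

⌊681/10⌋ = 68, remainder 1
⌊10/1⌋ = 10, remainder 0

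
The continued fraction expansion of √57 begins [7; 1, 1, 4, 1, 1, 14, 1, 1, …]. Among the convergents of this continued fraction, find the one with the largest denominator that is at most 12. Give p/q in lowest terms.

List convergents until the denominator exceeds the bound:
a_0 = 7: 7/1  (≤ bound)
a_1 = 1: 8/1  (≤ bound)
a_2 = 1: 15/2  (≤ bound)
a_3 = 4: 68/9  (≤ bound)
a_4 = 1: 83/11  (≤ bound)
a_5 = 1: 151/20  (> 12, stop)

83/11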